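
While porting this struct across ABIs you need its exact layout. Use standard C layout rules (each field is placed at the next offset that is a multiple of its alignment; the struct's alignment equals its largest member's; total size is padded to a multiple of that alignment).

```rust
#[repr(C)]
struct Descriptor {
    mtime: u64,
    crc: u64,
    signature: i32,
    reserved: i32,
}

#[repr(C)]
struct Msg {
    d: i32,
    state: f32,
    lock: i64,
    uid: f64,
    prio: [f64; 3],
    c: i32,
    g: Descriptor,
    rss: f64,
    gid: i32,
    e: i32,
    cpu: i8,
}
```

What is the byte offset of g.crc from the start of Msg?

Descriptor: 0..8  mtime  (8B, 8-aligned); 8..16  crc  (8B, 8-aligned); 16..20  signature  (4B, 4-aligned); 20..24  reserved  (4B, 4-aligned); sizeof = 24, alignof = 8
0..4  d  (4B, 4-aligned)
4..8  state  (4B, 4-aligned)
8..16  lock  (8B, 8-aligned)
16..24  uid  (8B, 8-aligned)
24..48  prio  (24B, 8-aligned)
48..52  c  (4B, 4-aligned)
52..56  -- padding (4B)
56..80  g  (24B, 8-aligned)
within Descriptor: crc at 8
56 + 8 = 64

64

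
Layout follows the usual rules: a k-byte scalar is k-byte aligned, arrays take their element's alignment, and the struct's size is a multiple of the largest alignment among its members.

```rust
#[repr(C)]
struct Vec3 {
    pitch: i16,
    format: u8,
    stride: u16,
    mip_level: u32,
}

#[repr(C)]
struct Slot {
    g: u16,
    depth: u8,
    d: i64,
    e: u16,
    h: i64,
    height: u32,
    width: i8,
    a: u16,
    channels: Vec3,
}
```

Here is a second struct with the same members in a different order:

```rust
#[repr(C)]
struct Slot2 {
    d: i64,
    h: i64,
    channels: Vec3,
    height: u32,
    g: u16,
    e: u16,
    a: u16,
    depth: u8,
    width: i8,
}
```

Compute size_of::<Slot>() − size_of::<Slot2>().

Vec3: 0..2  pitch  (2B, 2-aligned); 2..3  format  (1B, 1-aligned); 3..4  -- padding (1B); 4..6  stride  (2B, 2-aligned); 6..8  -- padding (2B); 8..12  mip_level  (4B, 4-aligned); sizeof = 12, alignof = 4
0..2  g  (2B, 2-aligned)
2..3  depth  (1B, 1-aligned)
3..8  -- padding (5B)
8..16  d  (8B, 8-aligned)
16..18  e  (2B, 2-aligned)
18..24  -- padding (6B)
24..32  h  (8B, 8-aligned)
32..36  height  (4B, 4-aligned)
36..37  width  (1B, 1-aligned)
37..38  -- padding (1B)
38..40  a  (2B, 2-aligned)
40..52  channels  (12B, 4-aligned)
52..56  -- tail padding (4B)
sizeof = 56, alignof = 8
— Slot2 —
0..8  d  (8B, 8-aligned)
8..16  h  (8B, 8-aligned)
16..28  channels  (12B, 4-aligned)
28..32  height  (4B, 4-aligned)
32..34  g  (2B, 2-aligned)
34..36  e  (2B, 2-aligned)
36..38  a  (2B, 2-aligned)
38..39  depth  (1B, 1-aligned)
39..40  width  (1B, 1-aligned)
sizeof = 40, alignof = 8
56 − 40 = 16

16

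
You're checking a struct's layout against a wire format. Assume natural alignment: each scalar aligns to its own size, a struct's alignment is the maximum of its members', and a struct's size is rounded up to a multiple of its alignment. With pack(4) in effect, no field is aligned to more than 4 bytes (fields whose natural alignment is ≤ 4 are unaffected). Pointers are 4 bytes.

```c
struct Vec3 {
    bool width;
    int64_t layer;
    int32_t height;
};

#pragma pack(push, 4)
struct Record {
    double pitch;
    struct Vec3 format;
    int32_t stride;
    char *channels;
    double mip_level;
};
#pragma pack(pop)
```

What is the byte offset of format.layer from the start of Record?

Vec3: width at 0 (size 1, align 1) → ends 1; pad 7 to align 8 for layer; layer at 8 (size 8, align 8) → ends 16; height at 16 (size 4, align 4) → ends 20; tail pad 4 to reach multiple of 8; total 24 bytes, alignment 8
pitch at 0 (size 8, align 4) → ends 8
format at 8 (size 24, align 4) → ends 32
within Vec3: layer at 8
8 + 8 = 16

16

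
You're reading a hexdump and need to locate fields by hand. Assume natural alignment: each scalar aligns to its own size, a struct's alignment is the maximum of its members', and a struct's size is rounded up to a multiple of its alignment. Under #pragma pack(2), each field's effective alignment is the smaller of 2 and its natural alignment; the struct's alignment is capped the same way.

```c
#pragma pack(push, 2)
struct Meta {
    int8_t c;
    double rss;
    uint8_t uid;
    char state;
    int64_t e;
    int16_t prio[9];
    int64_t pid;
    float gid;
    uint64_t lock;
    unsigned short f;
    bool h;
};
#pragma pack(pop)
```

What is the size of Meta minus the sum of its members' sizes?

0..1  c  (1B, 1-aligned)
1..2  -- padding (1B)
2..10  rss  (8B, 2-aligned)
10..11  uid  (1B, 1-aligned)
11..12  state  (1B, 1-aligned)
12..20  e  (8B, 2-aligned)
20..38  prio  (18B, 2-aligned)
38..46  pid  (8B, 2-aligned)
46..50  gid  (4B, 2-aligned)
50..58  lock  (8B, 2-aligned)
58..60  f  (2B, 2-aligned)
60..61  h  (1B, 1-aligned)
61..62  -- tail padding (1B)
sizeof = 62, alignof = 2
data bytes 60, size 62 → padding 2

2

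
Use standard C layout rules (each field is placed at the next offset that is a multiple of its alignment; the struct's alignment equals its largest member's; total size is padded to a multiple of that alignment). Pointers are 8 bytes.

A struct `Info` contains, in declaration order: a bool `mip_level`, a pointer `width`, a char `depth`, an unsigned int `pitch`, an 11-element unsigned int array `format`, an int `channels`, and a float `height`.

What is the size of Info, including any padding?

0..1  mip_level  (1B, 1-aligned)
1..8  -- padding (7B)
8..16  width  (8B, 8-aligned)
16..17  depth  (1B, 1-aligned)
17..20  -- padding (3B)
20..24  pitch  (4B, 4-aligned)
24..68  format  (44B, 4-aligned)
68..72  channels  (4B, 4-aligned)
72..76  height  (4B, 4-aligned)
76..80  -- tail padding (4B)
sizeof = 80, alignof = 8

80 bytes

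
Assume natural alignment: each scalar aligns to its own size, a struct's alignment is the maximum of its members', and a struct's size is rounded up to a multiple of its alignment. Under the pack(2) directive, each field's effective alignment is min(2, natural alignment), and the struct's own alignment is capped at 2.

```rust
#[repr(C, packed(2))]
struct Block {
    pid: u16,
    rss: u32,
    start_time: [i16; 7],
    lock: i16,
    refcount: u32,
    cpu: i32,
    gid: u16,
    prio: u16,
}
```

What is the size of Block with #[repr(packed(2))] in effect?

34

@0: pid [2B, align 2] → 2
@2: rss [4B, align 2] → 6
@6: start_time [14B, align 2] → 20
@20: lock [2B, align 2] → 22
@22: refcount [4B, align 2] → 26
@26: cpu [4B, align 2] → 30
@30: gid [2B, align 2] → 32
@32: prio [2B, align 2] → 34
size 34, align 2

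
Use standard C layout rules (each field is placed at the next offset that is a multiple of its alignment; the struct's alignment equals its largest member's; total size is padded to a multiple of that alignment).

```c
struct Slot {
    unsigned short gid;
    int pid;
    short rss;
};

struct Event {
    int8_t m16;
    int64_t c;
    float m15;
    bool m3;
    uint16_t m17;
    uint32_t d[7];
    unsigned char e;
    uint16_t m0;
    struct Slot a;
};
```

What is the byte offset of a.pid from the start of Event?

60

Slot: 0..2  gid  (2B, 2-aligned); 2..4  -- padding (2B); 4..8  pid  (4B, 4-aligned); 8..10  rss  (2B, 2-aligned); 10..12  -- tail padding (2B); sizeof = 12, alignof = 4
0..1  m16  (1B, 1-aligned)
1..8  -- padding (7B)
8..16  c  (8B, 8-aligned)
16..20  m15  (4B, 4-aligned)
20..21  m3  (1B, 1-aligned)
21..22  -- padding (1B)
22..24  m17  (2B, 2-aligned)
24..52  d  (28B, 4-aligned)
52..53  e  (1B, 1-aligned)
53..54  -- padding (1B)
54..56  m0  (2B, 2-aligned)
56..68  a  (12B, 4-aligned)
within Slot: pid at 4
56 + 4 = 60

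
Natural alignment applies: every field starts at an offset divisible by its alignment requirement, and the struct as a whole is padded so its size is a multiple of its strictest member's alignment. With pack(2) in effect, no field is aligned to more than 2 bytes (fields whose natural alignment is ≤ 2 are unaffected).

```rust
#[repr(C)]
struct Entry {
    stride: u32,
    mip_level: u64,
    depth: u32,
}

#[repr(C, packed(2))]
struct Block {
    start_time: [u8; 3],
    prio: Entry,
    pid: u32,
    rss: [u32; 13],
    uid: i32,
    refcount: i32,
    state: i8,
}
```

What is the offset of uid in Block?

Entry: stride at 0 (size 4, align 4) → ends 4; pad 4 to align 8 for mip_level; mip_level at 8 (size 8, align 8) → ends 16; depth at 16 (size 4, align 4) → ends 20; tail pad 4 to reach multiple of 8; total 24 bytes, alignment 8
start_time at 0 (size 3, align 1) → ends 3
pad 1 to align 2 for prio
prio at 4 (size 24, align 2) → ends 28
pid at 28 (size 4, align 2) → ends 32
rss at 32 (size 52, align 2) → ends 84
uid at 84 (size 4, align 2) → ends 88

84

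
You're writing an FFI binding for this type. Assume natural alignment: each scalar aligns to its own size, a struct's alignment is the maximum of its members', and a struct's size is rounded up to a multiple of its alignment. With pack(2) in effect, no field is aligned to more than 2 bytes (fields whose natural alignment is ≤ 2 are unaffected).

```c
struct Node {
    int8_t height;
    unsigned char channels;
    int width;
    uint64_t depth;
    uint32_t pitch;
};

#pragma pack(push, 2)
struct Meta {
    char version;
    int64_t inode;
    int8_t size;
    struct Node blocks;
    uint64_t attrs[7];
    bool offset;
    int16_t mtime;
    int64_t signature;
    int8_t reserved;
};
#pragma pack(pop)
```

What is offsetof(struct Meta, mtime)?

Node: 0..1  height  (1B, 1-aligned); 1..2  channels  (1B, 1-aligned); 2..4  -- padding (2B); 4..8  width  (4B, 4-aligned); 8..16  depth  (8B, 8-aligned); 16..20  pitch  (4B, 4-aligned); 20..24  -- tail padding (4B); sizeof = 24, alignof = 8
0..1  version  (1B, 1-aligned)
1..2  -- padding (1B)
2..10  inode  (8B, 2-aligned)
10..11  size  (1B, 1-aligned)
11..12  -- padding (1B)
12..36  blocks  (24B, 2-aligned)
36..92  attrs  (56B, 2-aligned)
92..93  offset  (1B, 1-aligned)
93..94  -- padding (1B)
94..96  mtime  (2B, 2-aligned)

94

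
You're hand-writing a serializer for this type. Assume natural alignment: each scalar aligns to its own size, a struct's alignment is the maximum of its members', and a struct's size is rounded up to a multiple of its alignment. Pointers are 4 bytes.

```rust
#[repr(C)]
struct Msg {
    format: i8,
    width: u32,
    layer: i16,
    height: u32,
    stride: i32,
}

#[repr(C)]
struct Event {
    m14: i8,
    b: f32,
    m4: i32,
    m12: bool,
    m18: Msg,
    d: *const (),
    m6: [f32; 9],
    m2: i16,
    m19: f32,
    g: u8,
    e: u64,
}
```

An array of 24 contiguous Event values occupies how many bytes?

Msg: 0..1  format  (1B, 1-aligned); 1..4  -- padding (3B); 4..8  width  (4B, 4-aligned); 8..10  layer  (2B, 2-aligned); 10..12  -- padding (2B); 12..16  height  (4B, 4-aligned); 16..20  stride  (4B, 4-aligned); sizeof = 20, alignof = 4
0..1  m14  (1B, 1-aligned)
1..4  -- padding (3B)
4..8  b  (4B, 4-aligned)
8..12  m4  (4B, 4-aligned)
12..13  m12  (1B, 1-aligned)
13..16  -- padding (3B)
16..36  m18  (20B, 4-aligned)
36..40  d  (4B, 4-aligned)
40..76  m6  (36B, 4-aligned)
76..78  m2  (2B, 2-aligned)
78..80  -- padding (2B)
80..84  m19  (4B, 4-aligned)
84..85  g  (1B, 1-aligned)
85..88  -- padding (3B)
88..96  e  (8B, 8-aligned)
sizeof = 96, alignof = 8
array of 24: 24 × 96 = 2304

2304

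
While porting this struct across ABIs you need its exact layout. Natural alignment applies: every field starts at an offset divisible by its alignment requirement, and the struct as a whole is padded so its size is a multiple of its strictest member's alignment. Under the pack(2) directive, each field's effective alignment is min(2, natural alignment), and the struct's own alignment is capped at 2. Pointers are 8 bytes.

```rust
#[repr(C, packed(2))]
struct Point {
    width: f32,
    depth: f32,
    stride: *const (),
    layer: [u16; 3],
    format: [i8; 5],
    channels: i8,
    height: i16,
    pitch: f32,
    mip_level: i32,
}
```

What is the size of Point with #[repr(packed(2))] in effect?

38

width at 0 (size 4, align 2) → ends 4
depth at 4 (size 4, align 2) → ends 8
stride at 8 (size 8, align 2) → ends 16
layer at 16 (size 6, align 2) → ends 22
format at 22 (size 5, align 1) → ends 27
channels at 27 (size 1, align 1) → ends 28
height at 28 (size 2, align 2) → ends 30
pitch at 30 (size 4, align 2) → ends 34
mip_level at 34 (size 4, align 2) → ends 38
total 38 bytes, alignment 2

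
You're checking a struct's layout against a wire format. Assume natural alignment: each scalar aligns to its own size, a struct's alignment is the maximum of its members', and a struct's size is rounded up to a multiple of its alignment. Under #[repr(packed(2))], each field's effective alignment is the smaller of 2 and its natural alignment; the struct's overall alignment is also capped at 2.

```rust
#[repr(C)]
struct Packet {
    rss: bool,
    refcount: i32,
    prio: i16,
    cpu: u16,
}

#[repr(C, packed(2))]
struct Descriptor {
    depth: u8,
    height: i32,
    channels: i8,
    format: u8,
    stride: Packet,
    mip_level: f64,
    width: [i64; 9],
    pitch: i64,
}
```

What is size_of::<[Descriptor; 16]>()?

1728

Packet: @0: rss [1B, align 1] → 1; +3 pad (align 4); @4: refcount [4B, align 4] → 8; @8: prio [2B, align 2] → 10; @10: cpu [2B, align 2] → 12; size 12, align 4
@0: depth [1B, align 1] → 1
+1 pad (align 2)
@2: height [4B, align 2] → 6
@6: channels [1B, align 1] → 7
@7: format [1B, align 1] → 8
@8: stride [12B, align 2] → 20
@20: mip_level [8B, align 2] → 28
@28: width [72B, align 2] → 100
@100: pitch [8B, align 2] → 108
size 108, align 2
array of 16: 16 × 108 = 1728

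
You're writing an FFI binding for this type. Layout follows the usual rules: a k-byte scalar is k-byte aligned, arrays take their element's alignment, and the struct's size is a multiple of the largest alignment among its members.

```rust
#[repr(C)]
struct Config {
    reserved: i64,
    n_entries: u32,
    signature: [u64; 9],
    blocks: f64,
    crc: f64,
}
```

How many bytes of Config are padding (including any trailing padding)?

4

reserved at 0 (size 8, align 8) → ends 8
n_entries at 8 (size 4, align 4) → ends 12
pad 4 to align 8 for signature
signature at 16 (size 72, align 8) → ends 88
blocks at 88 (size 8, align 8) → ends 96
crc at 96 (size 8, align 8) → ends 104
total 104 bytes, alignment 8
data bytes 100, size 104 → padding 4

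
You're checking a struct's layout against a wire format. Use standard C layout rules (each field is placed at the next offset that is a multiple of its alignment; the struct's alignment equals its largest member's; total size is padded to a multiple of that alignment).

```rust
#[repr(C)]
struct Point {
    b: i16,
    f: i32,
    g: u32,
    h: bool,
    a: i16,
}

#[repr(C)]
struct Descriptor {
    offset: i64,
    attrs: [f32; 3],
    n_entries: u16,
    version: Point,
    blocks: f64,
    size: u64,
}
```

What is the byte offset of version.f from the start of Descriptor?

28

Point: @0: b [2B, align 2] → 2; +2 pad (align 4); @4: f [4B, align 4] → 8; @8: g [4B, align 4] → 12; @12: h [1B, align 1] → 13; +1 pad (align 2); @14: a [2B, align 2] → 16; size 16, align 4
@0: offset [8B, align 8] → 8
@8: attrs [12B, align 4] → 20
@20: n_entries [2B, align 2] → 22
+2 pad (align 4)
@24: version [16B, align 4] → 40
within Point: f at 4
24 + 4 = 28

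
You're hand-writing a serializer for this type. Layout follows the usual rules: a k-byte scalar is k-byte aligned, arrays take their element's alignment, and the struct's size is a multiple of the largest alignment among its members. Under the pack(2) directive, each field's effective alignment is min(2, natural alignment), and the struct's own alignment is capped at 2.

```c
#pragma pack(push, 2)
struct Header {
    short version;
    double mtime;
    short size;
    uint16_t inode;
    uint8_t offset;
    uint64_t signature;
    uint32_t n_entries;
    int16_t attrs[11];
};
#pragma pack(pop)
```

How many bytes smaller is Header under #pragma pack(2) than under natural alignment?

14

natural layout:
  @0: version [2B, align 2] → 2
  +6 pad (align 8)
  @8: mtime [8B, align 8] → 16
  @16: size [2B, align 2] → 18
  @18: inode [2B, align 2] → 20
  @20: offset [1B, align 1] → 21
  +3 pad (align 8)
  @24: signature [8B, align 8] → 32
  @32: n_entries [4B, align 4] → 36
  @36: attrs [22B, align 2] → 58
  +6 tail pad (align 8)
  size 64, align 8
packed(2) layout:
  @0: version [2B, align 2] → 2
  @2: mtime [8B, align 2] → 10
  @10: size [2B, align 2] → 12
  @12: inode [2B, align 2] → 14
  @14: offset [1B, align 1] → 15
  +1 pad (align 2)
  @16: signature [8B, align 2] → 24
  @24: n_entries [4B, align 2] → 28
  @28: attrs [22B, align 2] → 50
  size 50, align 2
64 − 50 = 14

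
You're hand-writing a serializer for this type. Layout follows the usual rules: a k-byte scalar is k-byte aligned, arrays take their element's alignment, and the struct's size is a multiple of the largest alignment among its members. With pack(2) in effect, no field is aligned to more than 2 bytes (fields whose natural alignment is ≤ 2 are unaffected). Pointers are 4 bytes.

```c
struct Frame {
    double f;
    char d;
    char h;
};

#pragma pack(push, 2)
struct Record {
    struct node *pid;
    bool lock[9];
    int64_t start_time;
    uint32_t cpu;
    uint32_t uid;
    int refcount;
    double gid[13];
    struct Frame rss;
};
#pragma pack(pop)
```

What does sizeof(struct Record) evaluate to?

Frame: @0: f [8B, align 8] → 8; @8: d [1B, align 1] → 9; @9: h [1B, align 1] → 10; +6 tail pad (align 8); size 16, align 8
@0: pid [4B, align 2] → 4
@4: lock [9B, align 1] → 13
+1 pad (align 2)
@14: start_time [8B, align 2] → 22
@22: cpu [4B, align 2] → 26
@26: uid [4B, align 2] → 30
@30: refcount [4B, align 2] → 34
@34: gid [104B, align 2] → 138
@138: rss [16B, align 2] → 154
size 154, align 2

154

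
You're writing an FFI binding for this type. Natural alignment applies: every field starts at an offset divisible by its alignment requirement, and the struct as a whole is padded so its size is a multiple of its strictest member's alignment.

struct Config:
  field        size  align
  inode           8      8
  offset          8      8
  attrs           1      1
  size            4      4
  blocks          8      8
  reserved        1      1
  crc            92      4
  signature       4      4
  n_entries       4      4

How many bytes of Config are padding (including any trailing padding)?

0..8  inode  (8B, 8-aligned)
8..16  offset  (8B, 8-aligned)
16..17  attrs  (1B, 1-aligned)
17..20  -- padding (3B)
20..24  size  (4B, 4-aligned)
24..32  blocks  (8B, 8-aligned)
32..33  reserved  (1B, 1-aligned)
33..36  -- padding (3B)
36..128  crc  (92B, 4-aligned)
128..132  signature  (4B, 4-aligned)
132..136  n_entries  (4B, 4-aligned)
sizeof = 136, alignof = 8
data bytes 130, size 136 → padding 6

6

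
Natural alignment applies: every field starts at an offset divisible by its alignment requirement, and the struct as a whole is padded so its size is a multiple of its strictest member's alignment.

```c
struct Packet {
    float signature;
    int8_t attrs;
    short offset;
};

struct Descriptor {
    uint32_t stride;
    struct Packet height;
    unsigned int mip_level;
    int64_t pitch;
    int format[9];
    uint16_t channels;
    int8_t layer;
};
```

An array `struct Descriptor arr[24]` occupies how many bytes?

1536

Packet: signature at 0 (size 4, align 4) → ends 4; attrs at 4 (size 1, align 1) → ends 5; pad 1 to align 2 for offset; offset at 6 (size 2, align 2) → ends 8; total 8 bytes, alignment 4
stride at 0 (size 4, align 4) → ends 4
height at 4 (size 8, align 4) → ends 12
mip_level at 12 (size 4, align 4) → ends 16
pitch at 16 (size 8, align 8) → ends 24
format at 24 (size 36, align 4) → ends 60
channels at 60 (size 2, align 2) → ends 62
layer at 62 (size 1, align 1) → ends 63
tail pad 1 to reach multiple of 8
total 64 bytes, alignment 8
array of 24: 24 × 64 = 1536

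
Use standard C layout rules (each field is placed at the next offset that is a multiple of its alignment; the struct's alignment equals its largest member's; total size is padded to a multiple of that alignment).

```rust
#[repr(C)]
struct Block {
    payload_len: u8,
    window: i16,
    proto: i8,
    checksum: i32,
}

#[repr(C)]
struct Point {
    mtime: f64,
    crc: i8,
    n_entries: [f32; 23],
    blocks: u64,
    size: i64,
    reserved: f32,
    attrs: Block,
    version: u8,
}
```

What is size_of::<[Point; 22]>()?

Block: 0..1  payload_len  (1B, 1-aligned); 1..2  -- padding (1B); 2..4  window  (2B, 2-aligned); 4..5  proto  (1B, 1-aligned); 5..8  -- padding (3B); 8..12  checksum  (4B, 4-aligned); sizeof = 12, alignof = 4
0..8  mtime  (8B, 8-aligned)
8..9  crc  (1B, 1-aligned)
9..12  -- padding (3B)
12..104  n_entries  (92B, 4-aligned)
104..112  blocks  (8B, 8-aligned)
112..120  size  (8B, 8-aligned)
120..124  reserved  (4B, 4-aligned)
124..136  attrs  (12B, 4-aligned)
136..137  version  (1B, 1-aligned)
137..144  -- tail padding (7B)
sizeof = 144, alignof = 8
array of 22: 22 × 144 = 3168

3168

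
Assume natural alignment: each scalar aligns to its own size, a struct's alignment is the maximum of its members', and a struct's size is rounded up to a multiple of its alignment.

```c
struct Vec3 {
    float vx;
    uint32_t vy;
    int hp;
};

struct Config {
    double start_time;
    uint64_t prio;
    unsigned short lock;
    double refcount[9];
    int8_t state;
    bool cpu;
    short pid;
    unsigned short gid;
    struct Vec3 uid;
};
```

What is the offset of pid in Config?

98

Vec3: 0..4  vx  (4B, 4-aligned); 4..8  vy  (4B, 4-aligned); 8..12  hp  (4B, 4-aligned); sizeof = 12, alignof = 4
0..8  start_time  (8B, 8-aligned)
8..16  prio  (8B, 8-aligned)
16..18  lock  (2B, 2-aligned)
18..24  -- padding (6B)
24..96  refcount  (72B, 8-aligned)
96..97  state  (1B, 1-aligned)
97..98  cpu  (1B, 1-aligned)
98..100  pid  (2B, 2-aligned)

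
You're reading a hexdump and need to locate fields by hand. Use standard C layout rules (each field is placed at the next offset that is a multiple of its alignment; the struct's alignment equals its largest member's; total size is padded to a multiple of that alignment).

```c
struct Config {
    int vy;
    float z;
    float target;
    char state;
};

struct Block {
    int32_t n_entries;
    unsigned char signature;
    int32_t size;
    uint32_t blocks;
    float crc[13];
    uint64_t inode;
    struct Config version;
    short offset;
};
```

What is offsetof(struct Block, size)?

Config: vy at 0 (size 4, align 4) → ends 4; z at 4 (size 4, align 4) → ends 8; target at 8 (size 4, align 4) → ends 12; state at 12 (size 1, align 1) → ends 13; tail pad 3 to reach multiple of 4; total 16 bytes, alignment 4
n_entries at 0 (size 4, align 4) → ends 4
signature at 4 (size 1, align 1) → ends 5
pad 3 to align 4 for size
size at 8 (size 4, align 4) → ends 12

8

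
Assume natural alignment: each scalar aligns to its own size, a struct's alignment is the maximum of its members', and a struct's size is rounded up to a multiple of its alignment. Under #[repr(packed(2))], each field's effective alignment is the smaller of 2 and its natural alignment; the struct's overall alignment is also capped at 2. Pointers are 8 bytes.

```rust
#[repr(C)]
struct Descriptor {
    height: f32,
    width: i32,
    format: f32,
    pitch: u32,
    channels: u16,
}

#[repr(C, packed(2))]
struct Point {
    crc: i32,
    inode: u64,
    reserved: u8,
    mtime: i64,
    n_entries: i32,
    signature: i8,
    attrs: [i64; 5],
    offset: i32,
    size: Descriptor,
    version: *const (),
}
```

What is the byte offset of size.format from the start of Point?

Descriptor: 0..4  height  (4B, 4-aligned); 4..8  width  (4B, 4-aligned); 8..12  format  (4B, 4-aligned); 12..16  pitch  (4B, 4-aligned); 16..18  channels  (2B, 2-aligned); 18..20  -- tail padding (2B); sizeof = 20, alignof = 4
0..4  crc  (4B, 2-aligned)
4..12  inode  (8B, 2-aligned)
12..13  reserved  (1B, 1-aligned)
13..14  -- padding (1B)
14..22  mtime  (8B, 2-aligned)
22..26  n_entries  (4B, 2-aligned)
26..27  signature  (1B, 1-aligned)
27..28  -- padding (1B)
28..68  attrs  (40B, 2-aligned)
68..72  offset  (4B, 2-aligned)
72..92  size  (20B, 2-aligned)
within Descriptor: format at 8
72 + 8 = 80

80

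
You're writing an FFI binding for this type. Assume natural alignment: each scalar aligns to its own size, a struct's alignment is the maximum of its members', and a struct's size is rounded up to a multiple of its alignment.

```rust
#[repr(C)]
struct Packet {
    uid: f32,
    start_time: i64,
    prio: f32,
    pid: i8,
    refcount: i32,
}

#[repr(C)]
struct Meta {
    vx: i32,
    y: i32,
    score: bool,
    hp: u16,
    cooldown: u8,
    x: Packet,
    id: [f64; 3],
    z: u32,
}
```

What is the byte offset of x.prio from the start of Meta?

Packet: 0..4  uid  (4B, 4-aligned); 4..8  -- padding (4B); 8..16  start_time  (8B, 8-aligned); 16..20  prio  (4B, 4-aligned); 20..21  pid  (1B, 1-aligned); 21..24  -- padding (3B); 24..28  refcount  (4B, 4-aligned); 28..32  -- tail padding (4B); sizeof = 32, alignof = 8
0..4  vx  (4B, 4-aligned)
4..8  y  (4B, 4-aligned)
8..9  score  (1B, 1-aligned)
9..10  -- padding (1B)
10..12  hp  (2B, 2-aligned)
12..13  cooldown  (1B, 1-aligned)
13..16  -- padding (3B)
16..48  x  (32B, 8-aligned)
within Packet: prio at 16
16 + 16 = 32

32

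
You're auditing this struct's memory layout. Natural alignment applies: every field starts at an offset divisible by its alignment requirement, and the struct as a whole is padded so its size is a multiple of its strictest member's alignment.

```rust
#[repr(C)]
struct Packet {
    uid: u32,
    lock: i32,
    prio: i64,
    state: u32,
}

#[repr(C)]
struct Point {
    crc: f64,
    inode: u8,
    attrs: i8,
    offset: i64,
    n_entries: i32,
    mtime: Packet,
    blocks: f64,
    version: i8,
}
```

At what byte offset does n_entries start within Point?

24

Packet: @0: uid [4B, align 4] → 4; @4: lock [4B, align 4] → 8; @8: prio [8B, align 8] → 16; @16: state [4B, align 4] → 20; +4 tail pad (align 8); size 24, align 8
@0: crc [8B, align 8] → 8
@8: inode [1B, align 1] → 9
@9: attrs [1B, align 1] → 10
+6 pad (align 8)
@16: offset [8B, align 8] → 24
@24: n_entries [4B, align 4] → 28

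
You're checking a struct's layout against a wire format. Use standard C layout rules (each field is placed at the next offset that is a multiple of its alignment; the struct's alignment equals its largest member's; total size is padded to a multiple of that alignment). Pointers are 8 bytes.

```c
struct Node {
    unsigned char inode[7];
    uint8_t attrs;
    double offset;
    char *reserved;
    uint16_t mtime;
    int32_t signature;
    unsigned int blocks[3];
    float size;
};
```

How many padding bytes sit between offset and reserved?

0

inode at 0 (size 7, align 1) → ends 7
attrs at 7 (size 1, align 1) → ends 8
offset at 8 (size 8, align 8) → ends 16
reserved at 16 (size 8, align 8) → ends 24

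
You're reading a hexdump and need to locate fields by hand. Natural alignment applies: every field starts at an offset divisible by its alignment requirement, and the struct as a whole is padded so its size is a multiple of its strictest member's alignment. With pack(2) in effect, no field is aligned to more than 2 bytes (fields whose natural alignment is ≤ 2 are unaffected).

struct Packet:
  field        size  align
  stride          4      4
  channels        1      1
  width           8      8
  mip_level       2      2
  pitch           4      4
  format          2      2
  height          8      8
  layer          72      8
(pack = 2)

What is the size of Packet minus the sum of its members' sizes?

1

0..4  stride  (4B, 2-aligned)
4..5  channels  (1B, 1-aligned)
5..6  -- padding (1B)
6..14  width  (8B, 2-aligned)
14..16  mip_level  (2B, 2-aligned)
16..20  pitch  (4B, 2-aligned)
20..22  format  (2B, 2-aligned)
22..30  height  (8B, 2-aligned)
30..102  layer  (72B, 2-aligned)
sizeof = 102, alignof = 2
data bytes 101, size 102 → padding 1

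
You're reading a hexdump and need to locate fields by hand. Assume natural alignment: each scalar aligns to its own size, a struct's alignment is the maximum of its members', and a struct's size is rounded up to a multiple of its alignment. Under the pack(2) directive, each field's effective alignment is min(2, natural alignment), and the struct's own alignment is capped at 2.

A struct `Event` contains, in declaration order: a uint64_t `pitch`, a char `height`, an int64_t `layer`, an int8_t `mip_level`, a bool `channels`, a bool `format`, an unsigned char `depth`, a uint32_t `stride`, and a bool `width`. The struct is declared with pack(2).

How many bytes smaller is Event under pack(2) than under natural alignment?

12

natural layout:
  pitch at 0 (size 8, align 8) → ends 8
  height at 8 (size 1, align 1) → ends 9
  pad 7 to align 8 for layer
  layer at 16 (size 8, align 8) → ends 24
  mip_level at 24 (size 1, align 1) → ends 25
  channels at 25 (size 1, align 1) → ends 26
  format at 26 (size 1, align 1) → ends 27
  depth at 27 (size 1, align 1) → ends 28
  stride at 28 (size 4, align 4) → ends 32
  width at 32 (size 1, align 1) → ends 33
  tail pad 7 to reach multiple of 8
  total 40 bytes, alignment 8
packed(2) layout:
  pitch at 0 (size 8, align 2) → ends 8
  height at 8 (size 1, align 1) → ends 9
  pad 1 to align 2 for layer
  layer at 10 (size 8, align 2) → ends 18
  mip_level at 18 (size 1, align 1) → ends 19
  channels at 19 (size 1, align 1) → ends 20
  format at 20 (size 1, align 1) → ends 21
  depth at 21 (size 1, align 1) → ends 22
  stride at 22 (size 4, align 2) → ends 26
  width at 26 (size 1, align 1) → ends 27
  tail pad 1 to reach multiple of 2
  total 28 bytes, alignment 2
40 − 28 = 12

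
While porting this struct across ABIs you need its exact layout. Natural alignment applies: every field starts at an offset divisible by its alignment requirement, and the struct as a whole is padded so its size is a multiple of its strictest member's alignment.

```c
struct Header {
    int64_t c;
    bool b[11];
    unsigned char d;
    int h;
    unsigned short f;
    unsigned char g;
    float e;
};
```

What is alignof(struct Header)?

8

member alignments: c=8, b=1, d=1, h=4, f=2, g=1, e=4
max = 8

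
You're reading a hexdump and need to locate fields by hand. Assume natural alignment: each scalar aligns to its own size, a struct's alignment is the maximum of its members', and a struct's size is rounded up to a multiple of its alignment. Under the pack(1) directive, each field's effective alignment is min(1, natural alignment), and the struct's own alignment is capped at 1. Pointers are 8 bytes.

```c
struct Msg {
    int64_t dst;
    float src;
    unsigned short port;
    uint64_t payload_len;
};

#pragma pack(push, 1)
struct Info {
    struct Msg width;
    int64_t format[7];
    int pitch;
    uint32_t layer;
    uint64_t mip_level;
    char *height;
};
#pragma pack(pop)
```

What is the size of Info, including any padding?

104

Msg: 0..8  dst  (8B, 8-aligned); 8..12  src  (4B, 4-aligned); 12..14  port  (2B, 2-aligned); 14..16  -- padding (2B); 16..24  payload_len  (8B, 8-aligned); sizeof = 24, alignof = 8
0..24  width  (24B, 1-aligned)
24..80  format  (56B, 1-aligned)
80..84  pitch  (4B, 1-aligned)
84..88  layer  (4B, 1-aligned)
88..96  mip_level  (8B, 1-aligned)
96..104  height  (8B, 1-aligned)
sizeof = 104, alignof = 1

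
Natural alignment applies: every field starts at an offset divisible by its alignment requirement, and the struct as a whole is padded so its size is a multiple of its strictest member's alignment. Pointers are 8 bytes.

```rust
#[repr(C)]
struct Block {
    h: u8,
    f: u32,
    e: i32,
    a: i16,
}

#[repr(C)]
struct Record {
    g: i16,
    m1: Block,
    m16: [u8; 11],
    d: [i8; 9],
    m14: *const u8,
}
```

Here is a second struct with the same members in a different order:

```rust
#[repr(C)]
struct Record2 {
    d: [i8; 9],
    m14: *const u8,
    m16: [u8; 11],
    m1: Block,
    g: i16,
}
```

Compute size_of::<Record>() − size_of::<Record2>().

-8

Block: 0..1  h  (1B, 1-aligned); 1..4  -- padding (3B); 4..8  f  (4B, 4-aligned); 8..12  e  (4B, 4-aligned); 12..14  a  (2B, 2-aligned); 14..16  -- tail padding (2B); sizeof = 16, alignof = 4
0..2  g  (2B, 2-aligned)
2..4  -- padding (2B)
4..20  m1  (16B, 4-aligned)
20..31  m16  (11B, 1-aligned)
31..40  d  (9B, 1-aligned)
40..48  m14  (8B, 8-aligned)
sizeof = 48, alignof = 8
— Record2 —
0..9  d  (9B, 1-aligned)
9..16  -- padding (7B)
16..24  m14  (8B, 8-aligned)
24..35  m16  (11B, 1-aligned)
35..36  -- padding (1B)
36..52  m1  (16B, 4-aligned)
52..54  g  (2B, 2-aligned)
54..56  -- tail padding (2B)
sizeof = 56, alignof = 8
48 − 56 = -8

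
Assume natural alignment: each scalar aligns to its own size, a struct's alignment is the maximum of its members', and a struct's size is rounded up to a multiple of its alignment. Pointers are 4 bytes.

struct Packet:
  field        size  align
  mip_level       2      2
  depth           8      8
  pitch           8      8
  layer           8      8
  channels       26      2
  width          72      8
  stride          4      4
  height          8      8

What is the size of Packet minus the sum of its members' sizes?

16

0..2  mip_level  (2B, 2-aligned)
2..8  -- padding (6B)
8..16  depth  (8B, 8-aligned)
16..24  pitch  (8B, 8-aligned)
24..32  layer  (8B, 8-aligned)
32..58  channels  (26B, 2-aligned)
58..64  -- padding (6B)
64..136  width  (72B, 8-aligned)
136..140  stride  (4B, 4-aligned)
140..144  -- padding (4B)
144..152  height  (8B, 8-aligned)
sizeof = 152, alignof = 8
data bytes 136, size 152 → padding 16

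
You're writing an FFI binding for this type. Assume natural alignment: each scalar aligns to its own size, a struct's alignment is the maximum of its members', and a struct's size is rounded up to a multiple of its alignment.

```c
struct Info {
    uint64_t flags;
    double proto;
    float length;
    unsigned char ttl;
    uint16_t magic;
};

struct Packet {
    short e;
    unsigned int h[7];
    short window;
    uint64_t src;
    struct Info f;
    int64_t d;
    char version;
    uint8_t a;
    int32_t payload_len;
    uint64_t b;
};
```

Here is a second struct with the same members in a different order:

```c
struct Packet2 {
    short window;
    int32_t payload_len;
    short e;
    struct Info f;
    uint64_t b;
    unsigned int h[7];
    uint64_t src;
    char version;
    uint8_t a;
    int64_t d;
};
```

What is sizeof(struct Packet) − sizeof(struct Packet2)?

-8

Info: flags at 0 (size 8, align 8) → ends 8; proto at 8 (size 8, align 8) → ends 16; length at 16 (size 4, align 4) → ends 20; ttl at 20 (size 1, align 1) → ends 21; pad 1 to align 2 for magic; magic at 22 (size 2, align 2) → ends 24; total 24 bytes, alignment 8
e at 0 (size 2, align 2) → ends 2
pad 2 to align 4 for h
h at 4 (size 28, align 4) → ends 32
window at 32 (size 2, align 2) → ends 34
pad 6 to align 8 for src
src at 40 (size 8, align 8) → ends 48
f at 48 (size 24, align 8) → ends 72
d at 72 (size 8, align 8) → ends 80
version at 80 (size 1, align 1) → ends 81
a at 81 (size 1, align 1) → ends 82
pad 2 to align 4 for payload_len
payload_len at 84 (size 4, align 4) → ends 88
b at 88 (size 8, align 8) → ends 96
total 96 bytes, alignment 8
— Packet2 —
window at 0 (size 2, align 2) → ends 2
pad 2 to align 4 for payload_len
payload_len at 4 (size 4, align 4) → ends 8
e at 8 (size 2, align 2) → ends 10
pad 6 to align 8 for f
f at 16 (size 24, align 8) → ends 40
b at 40 (size 8, align 8) → ends 48
h at 48 (size 28, align 4) → ends 76
pad 4 to align 8 for src
src at 80 (size 8, align 8) → ends 88
version at 88 (size 1, align 1) → ends 89
a at 89 (size 1, align 1) → ends 90
pad 6 to align 8 for d
d at 96 (size 8, align 8) → ends 104
total 104 bytes, alignment 8
96 − 104 = -8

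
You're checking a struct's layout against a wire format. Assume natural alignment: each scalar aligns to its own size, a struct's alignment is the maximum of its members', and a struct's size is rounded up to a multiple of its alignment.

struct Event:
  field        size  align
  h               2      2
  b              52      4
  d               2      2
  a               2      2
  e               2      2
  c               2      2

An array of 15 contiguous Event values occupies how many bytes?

960

0..2  h  (2B, 2-aligned)
2..4  -- padding (2B)
4..56  b  (52B, 4-aligned)
56..58  d  (2B, 2-aligned)
58..60  a  (2B, 2-aligned)
60..62  e  (2B, 2-aligned)
62..64  c  (2B, 2-aligned)
sizeof = 64, alignof = 4
array of 15: 15 × 64 = 960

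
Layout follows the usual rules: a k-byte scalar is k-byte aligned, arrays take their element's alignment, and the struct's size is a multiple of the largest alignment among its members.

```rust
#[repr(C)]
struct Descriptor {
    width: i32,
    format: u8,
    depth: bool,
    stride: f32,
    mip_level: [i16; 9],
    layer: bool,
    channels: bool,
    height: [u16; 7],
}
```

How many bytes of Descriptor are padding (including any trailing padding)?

4

0..4  width  (4B, 4-aligned)
4..5  format  (1B, 1-aligned)
5..6  depth  (1B, 1-aligned)
6..8  -- padding (2B)
8..12  stride  (4B, 4-aligned)
12..30  mip_level  (18B, 2-aligned)
30..31  layer  (1B, 1-aligned)
31..32  channels  (1B, 1-aligned)
32..46  height  (14B, 2-aligned)
46..48  -- tail padding (2B)
sizeof = 48, alignof = 4
data bytes 44, size 48 → padding 4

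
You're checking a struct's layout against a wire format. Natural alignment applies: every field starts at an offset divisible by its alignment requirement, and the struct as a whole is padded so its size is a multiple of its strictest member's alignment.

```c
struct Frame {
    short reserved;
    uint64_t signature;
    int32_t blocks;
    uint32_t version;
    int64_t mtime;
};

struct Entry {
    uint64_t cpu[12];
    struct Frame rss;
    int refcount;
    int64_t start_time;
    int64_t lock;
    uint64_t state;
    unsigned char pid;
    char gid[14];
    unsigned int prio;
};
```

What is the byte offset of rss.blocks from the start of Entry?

112

Frame: reserved at 0 (size 2, align 2) → ends 2; pad 6 to align 8 for signature; signature at 8 (size 8, align 8) → ends 16; blocks at 16 (size 4, align 4) → ends 20; version at 20 (size 4, align 4) → ends 24; mtime at 24 (size 8, align 8) → ends 32; total 32 bytes, alignment 8
cpu at 0 (size 96, align 8) → ends 96
rss at 96 (size 32, align 8) → ends 128
within Frame: blocks at 16
96 + 16 = 112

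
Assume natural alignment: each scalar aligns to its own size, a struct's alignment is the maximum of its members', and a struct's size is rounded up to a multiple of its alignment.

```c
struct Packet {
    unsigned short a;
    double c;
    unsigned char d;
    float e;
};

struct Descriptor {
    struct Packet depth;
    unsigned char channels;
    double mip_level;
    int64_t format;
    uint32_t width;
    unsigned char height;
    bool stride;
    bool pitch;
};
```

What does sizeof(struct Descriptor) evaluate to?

56

Packet: @0: a [2B, align 2] → 2; +6 pad (align 8); @8: c [8B, align 8] → 16; @16: d [1B, align 1] → 17; +3 pad (align 4); @20: e [4B, align 4] → 24; size 24, align 8
@0: depth [24B, align 8] → 24
@24: channels [1B, align 1] → 25
+7 pad (align 8)
@32: mip_level [8B, align 8] → 40
@40: format [8B, align 8] → 48
@48: width [4B, align 4] → 52
@52: height [1B, align 1] → 53
@53: stride [1B, align 1] → 54
@54: pitch [1B, align 1] → 55
+1 tail pad (align 8)
size 56, align 8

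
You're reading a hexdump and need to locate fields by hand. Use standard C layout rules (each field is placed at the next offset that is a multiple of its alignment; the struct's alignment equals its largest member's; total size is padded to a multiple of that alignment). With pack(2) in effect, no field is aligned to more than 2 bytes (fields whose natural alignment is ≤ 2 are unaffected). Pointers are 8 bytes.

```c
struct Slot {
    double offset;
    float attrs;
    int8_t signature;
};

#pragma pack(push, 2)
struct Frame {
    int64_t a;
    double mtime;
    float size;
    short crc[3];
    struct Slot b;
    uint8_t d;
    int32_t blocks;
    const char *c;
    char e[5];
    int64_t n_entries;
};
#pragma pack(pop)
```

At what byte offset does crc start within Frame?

20

Slot: @0: offset [8B, align 8] → 8; @8: attrs [4B, align 4] → 12; @12: signature [1B, align 1] → 13; +3 tail pad (align 8); size 16, align 8
@0: a [8B, align 2] → 8
@8: mtime [8B, align 2] → 16
@16: size [4B, align 2] → 20
@20: crc [6B, align 2] → 26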